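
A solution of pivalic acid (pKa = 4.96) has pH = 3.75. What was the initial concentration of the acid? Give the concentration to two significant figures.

[H+] = 10^(-3.75) = 1.78 × 10^-4 M = x
Ka = 10^(−4.96) = 1.10 × 10^-5
Ka = x²/(C₀ − x) ⇒ C₀ = x + x²/Ka
C₀ = 1.78 × 10^-4 + (1.78 × 10^-4)²/(1.10 × 10^-5) = 3.06 × 10^-3 M

C₀ = 3.1 × 10^-3 M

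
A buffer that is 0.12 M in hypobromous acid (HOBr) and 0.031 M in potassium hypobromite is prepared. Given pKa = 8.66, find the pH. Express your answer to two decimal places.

pH = 8.07

Henderson–Hasselbalch: pH = pKa + log([OBr-]/[HOBr]) = 8.66 + log(0.031/0.12)
pH = 8.66 + (-0.588) = 8.07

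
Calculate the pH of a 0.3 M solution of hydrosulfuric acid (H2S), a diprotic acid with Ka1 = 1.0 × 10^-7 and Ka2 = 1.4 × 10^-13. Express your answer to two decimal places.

pH = 3.76

Since Ka1 ≫ Ka2, the first ionization dominates [H+].
Ka1 = x²/(0.3 − x) = 1.0 × 10^-7
x ≈ √(1.0 × 10^-7 × 0.3) = 1.73 × 10^-4 M
pH = −log(1.73 × 10^-4) = 3.76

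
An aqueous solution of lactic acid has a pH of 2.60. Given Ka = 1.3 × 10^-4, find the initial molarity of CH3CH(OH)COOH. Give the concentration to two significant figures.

C₀ = 5.1 × 10^-2 M

[H+] = 10^(-2.60) = 2.51 × 10^-3 M = x
Ka = x²/(C₀ − x) ⇒ C₀ = x + x²/Ka
C₀ = 2.51 × 10^-3 + (2.51 × 10^-3)²/(1.3 × 10^-4) = 5.10 × 10^-2 M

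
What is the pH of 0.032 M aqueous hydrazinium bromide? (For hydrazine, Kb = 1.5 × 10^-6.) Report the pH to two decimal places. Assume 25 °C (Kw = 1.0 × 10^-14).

N2H5+ is the conjugate acid of the weak base N2H4.
Ka = Kw/Kb = 1.0×10^-14 / 1.5 × 10^-6 = 6.67 × 10^-9
From the ICE table, Ka = x²/(0.032 − x) = 6.67 × 10^-9.
Assume x ≪ 0.032: x ≈ √(6.67 × 10^-9 × 0.032) = 1.46 × 10^-5 M
(x/C₀ = 0.046% < 5%, so the approximation holds.)
pH = −log(1.46 × 10^-5) = 4.84

pH = 4.84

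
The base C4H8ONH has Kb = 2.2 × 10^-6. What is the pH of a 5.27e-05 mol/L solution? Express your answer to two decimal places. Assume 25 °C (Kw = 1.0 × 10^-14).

C4H8ONH + H2O ⇌ C4H8ONH2+ + OH-
Kb = [OH-]²/(5.27e-05 − [OH-]) = 2.2 × 10^-6
[OH-] is not negligible relative to C₀; solve [OH-]² + 2.2e-06·[OH-] − 1.16e-10 = 0.
[OH-] = (−Kb + √(Kb² + 4·Kb·C₀))/2 = 9.72 × 10^-6 M
pOH = 5.01, so pH = 14.00 − pOH = 8.99

pH = 8.99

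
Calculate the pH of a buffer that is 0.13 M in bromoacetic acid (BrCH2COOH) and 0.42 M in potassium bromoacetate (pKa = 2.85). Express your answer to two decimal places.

pH = 3.36

pH = pKa + log([A⁻]/[HA]) = 2.85 + log(0.42/0.13)
pH = 2.85 + (+0.509) = 3.36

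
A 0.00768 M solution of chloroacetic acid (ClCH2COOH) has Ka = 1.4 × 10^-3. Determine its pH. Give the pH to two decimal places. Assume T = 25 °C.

pH = 2.58

ClCH2COOH ⇌ ClCH2COO- + H+
Let x = [H+] at equilibrium. Ka = x²/(0.00768 − x).
x is not negligible relative to C₀; solve x² + 0.0014·x − 1.08e-05 = 0.
x = [−0.0014 + √(0.0014² + 4.3e-05)]/2 = 2.65 × 10^-3 M
pH = −log(2.65 × 10^-3) = 2.58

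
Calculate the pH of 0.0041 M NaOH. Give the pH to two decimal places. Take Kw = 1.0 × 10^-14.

pH = 11.61

NaOH is a strong base; [OH-] = 0.0041 M.
pOH = -log(0.0041) = 2.39
pH = 14.00 - 2.39 = 11.61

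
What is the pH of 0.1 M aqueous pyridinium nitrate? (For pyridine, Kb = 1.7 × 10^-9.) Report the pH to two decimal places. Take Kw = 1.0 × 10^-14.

pH = 3.12

C5H5NH+ is the conjugate acid of the weak base C5H5N.
Ka = Kw/Kb = 1.0×10^-14 / 1.7 × 10^-9 = 5.88 × 10^-6
Let x = [H+] at equilibrium. Ka = x²/(0.1 − x).
Since Ka ≪ C₀, x ≈ √(Ka·C₀) = 7.67 × 10^-4 M.
Check: 0.77% ionized — well under 5%, approximation valid.
pH = −log[H+] = −log(7.67 × 10^-4) = 3.12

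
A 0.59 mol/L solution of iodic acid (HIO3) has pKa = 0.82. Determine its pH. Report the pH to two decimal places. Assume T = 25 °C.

pH = 0.63

HIO3 ⇌ IO3- + H+
Ka = 10^(−0.82) = 1.51 × 10^-1
From the ICE table, Ka = x²/(0.59 − x) = 1.51 × 10^-1.
The 5% rule fails; solving x² + Ka·x − Ka·C₀ = 0 exactly:
x = [−0.151 + √(0.151² + 0.356)]/2 = 2.32 × 10^-1 M
pH = −log[H+] = −log(2.32 × 10^-1) = 0.63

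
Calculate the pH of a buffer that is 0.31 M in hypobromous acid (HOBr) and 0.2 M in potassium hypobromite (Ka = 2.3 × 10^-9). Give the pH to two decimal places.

pH = 8.45

pKa = −log(2.3 × 10^-9) = 8.638
Henderson–Hasselbalch: pH = pKa + log([OBr-]/[HOBr]) = 8.638 + log(0.2/0.31)
pH = 8.638 + (-0.190) = 8.45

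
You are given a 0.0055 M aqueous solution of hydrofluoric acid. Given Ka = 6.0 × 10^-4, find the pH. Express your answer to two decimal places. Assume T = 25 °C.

pH = 2.81

HF ⇌ F- + H+
Ka = [H+]²/(0.0055 − [H+]) = 6.0 × 10^-4
[H+] is not negligible relative to C₀; solve [H+]² + 0.0006·[H+] − 3.3e-06 = 0.
[H+] = [−0.0006 + √(0.0006² + 1.32e-05)]/2 = 1.54 × 10^-3 M
pH = −log[H+] = −log(1.54 × 10^-3) = 2.81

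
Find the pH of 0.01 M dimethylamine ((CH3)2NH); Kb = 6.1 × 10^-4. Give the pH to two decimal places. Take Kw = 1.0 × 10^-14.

(CH3)2NH + H2O ⇌ (CH3)2NH2+ + OH-
From the ICE table, Kb = [OH-]²/(0.01 − [OH-]) = 6.1 × 10^-4.
[OH-] is not negligible relative to C₀; solve [OH-]² + 0.00061·[OH-] − 6.1e-06 = 0.
[OH-] = [−0.00061 + √(0.00061² + 2.44e-05)]/2 = 2.18 × 10^-3 M
pOH = 2.66, so pH = 14.00 − pOH = 11.34

pH = 11.34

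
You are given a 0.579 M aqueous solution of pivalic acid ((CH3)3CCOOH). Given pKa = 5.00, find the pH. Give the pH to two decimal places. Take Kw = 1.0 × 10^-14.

(CH3)3CCOOH ⇌ (CH3)3CCOO- + H+
Ka = 10^(−5.00) = 1.00 × 10^-5
Let x = [H+] at equilibrium. Ka = x²/(0.579 − x).
Assume x ≪ 0.579: x ≈ √(1.00 × 10^-5 × 0.579) = 2.41 × 10^-3 M
Check: 0.42% ionized — well under 5%, approximation valid.
pH = −log(2.41 × 10^-3) = 2.62

pH = 2.62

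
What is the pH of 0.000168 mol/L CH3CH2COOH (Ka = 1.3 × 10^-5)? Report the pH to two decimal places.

CH3CH2COOH ⇌ CH3CH2COO- + H+
Ka = [H+]²/(0.000168 − [H+]) = 1.3 × 10^-5
[H+] is not negligible relative to C₀; solve [H+]² + 1.3e-05·[H+] − 2.18e-09 = 0.
[H+] = [−1.3e-05 + √(1.3e-05² + 8.74e-09)]/2 = 4.07 × 10^-5 M
pH = −log[H+] = −log(4.07 × 10^-5) = 4.39

pH = 4.39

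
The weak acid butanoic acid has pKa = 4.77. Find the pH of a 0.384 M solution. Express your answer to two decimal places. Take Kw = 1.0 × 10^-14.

CH3(CH2)2COOH ⇌ CH3(CH2)2COO- + H+
Ka = 10^(−4.77) = 1.70 × 10^-5
From the ICE table, Ka = [H+]²/(0.384 − [H+]) = 1.70 × 10^-5.
Since Ka ≪ C₀, [H+] ≈ √(Ka·C₀) = 2.55 × 10^-3 M.
([H+]/C₀ = 0.67% < 5%, so the approximation holds.)
pH = −log(2.55 × 10^-3) = 2.59

pH = 2.59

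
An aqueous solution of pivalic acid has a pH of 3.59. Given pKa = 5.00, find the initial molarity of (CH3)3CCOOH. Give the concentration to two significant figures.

[H+] = 10^(-3.59) = 2.57 × 10^-4 M = x
Ka = 10^(−5.00) = 1.00 × 10^-5
Ka = x²/(C₀ − x) ⇒ C₀ = x + x²/Ka
C₀ = 2.57 × 10^-4 + (2.57 × 10^-4)²/(1.00 × 10^-5) = 6.86 × 10^-3 M

C₀ = 6.9 × 10^-3 M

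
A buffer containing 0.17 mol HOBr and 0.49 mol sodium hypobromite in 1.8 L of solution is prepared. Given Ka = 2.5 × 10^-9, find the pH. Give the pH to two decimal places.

pH = 9.06

pKa = −log(2.5 × 10^-9) = 8.602
Henderson–Hasselbalch: pH = pKa + log([OBr-]/[HOBr]) = 8.602 + log(0.49/0.17)
pH = 8.602 + (+0.460) = 9.06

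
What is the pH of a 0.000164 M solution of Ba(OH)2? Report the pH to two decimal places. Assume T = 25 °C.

Ba(OH)2 is a strong base (each formula unit releases 2 OH-); [OH-] = 0.000328 M.
pOH = -log(0.000328) = 3.48
pH = 14.00 - 3.48 = 10.52

pH = 10.52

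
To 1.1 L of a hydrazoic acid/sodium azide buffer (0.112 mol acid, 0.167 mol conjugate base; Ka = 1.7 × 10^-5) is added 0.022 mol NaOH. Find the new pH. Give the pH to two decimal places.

After neutralization: n(HN3) = 0.09 mol, n(N3-) = 0.189 mol.
pKa = −log(1.7 × 10^-5) = 4.770
pH = pKa + log(n_N3-/n_HN3) = 4.770 + log(0.189/0.09) = 4.770 + (+0.322)

pH = 5.09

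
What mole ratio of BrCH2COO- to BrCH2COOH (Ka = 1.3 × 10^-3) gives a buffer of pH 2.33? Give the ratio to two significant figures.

pKa = -log(1.3 × 10^-3) = 2.886
pH = pKa + log(r) ⇒ log(r) = 2.33 − 2.886 = -0.556
r = [BrCH2COO-]/[BrCH2COOH] = 10^(-0.556) = 0.278

ratio = 0.28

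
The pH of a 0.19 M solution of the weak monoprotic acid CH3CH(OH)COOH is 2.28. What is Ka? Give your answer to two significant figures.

[H+] = 10^(-2.28) = 5.25 × 10^-3 M
At equilibrium [HA] = 0.19 − 5.25 × 10^-3 = 1.85 × 10^-1 M
Ka = [H+][A-]/[HA] = (5.25 × 10^-3)² / 1.85 × 10^-1 = 1.5 × 10^-4

Ka = 1.5 × 10^-4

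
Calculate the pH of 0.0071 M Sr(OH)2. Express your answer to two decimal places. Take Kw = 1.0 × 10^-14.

pH = 12.15

Sr(OH)2 is a strong base (each formula unit releases 2 OH-); [OH-] = 0.0142 M.
pOH = -log(0.0142) = 1.85
pH = 14.00 - 1.85 = 12.15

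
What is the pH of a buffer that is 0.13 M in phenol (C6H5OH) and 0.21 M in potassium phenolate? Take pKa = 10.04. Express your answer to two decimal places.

pH = pKa + log([A⁻]/[HA]) = 10.04 + log(0.21/0.13)
pH = 10.04 + (+0.208) = 10.25

pH = 10.25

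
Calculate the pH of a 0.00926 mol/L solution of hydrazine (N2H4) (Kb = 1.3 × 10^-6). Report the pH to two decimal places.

pH = 10.04

N2H4 + H2O ⇌ N2H5+ + OH-
Kb = [OH-]²/(0.00926 − [OH-]) = 1.3 × 10^-6
Assume [OH-] ≪ 0.00926: [OH-] ≈ √(1.3 × 10^-6 × 0.00926) = 1.10 × 10^-4 M
pOH = 3.96, so pH = 14.00 − pOH = 10.04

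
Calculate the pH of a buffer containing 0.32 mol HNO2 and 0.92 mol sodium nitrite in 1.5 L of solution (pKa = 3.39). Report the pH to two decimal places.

pH = 3.85

Using pH = pKa + log([base]/[acid]) with [base]/[acid] = 0.92/0.32:
pH = 3.39 + (+0.459) = 3.85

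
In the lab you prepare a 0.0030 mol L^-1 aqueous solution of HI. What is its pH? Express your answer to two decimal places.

HI is a strong acid and dissociates completely, so [H+] = 0.0030 M.
pH = -log(0.003) = 2.52

pH = 2.52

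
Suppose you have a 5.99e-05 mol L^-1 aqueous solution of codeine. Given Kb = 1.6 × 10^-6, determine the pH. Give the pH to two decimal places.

pH = 8.96

C18H21NO3 + H2O ⇌ C18H22NO3+ + OH-
From the ICE table, Kb = [OH-]²/(5.99e-05 − [OH-]) = 1.6 × 10^-6.
[OH-] is not negligible relative to C₀; solve [OH-]² + 1.6e-06·[OH-] − 9.58e-11 = 0.
[OH-] = (−Kb + √(Kb² + 4·Kb·C₀))/2 = 9.02 × 10^-6 M
pOH = 5.04, so pH = 14.00 − pOH = 8.96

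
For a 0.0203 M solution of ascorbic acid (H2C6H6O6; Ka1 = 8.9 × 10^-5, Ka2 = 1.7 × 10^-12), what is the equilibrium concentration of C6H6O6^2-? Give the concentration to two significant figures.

First ionization gives [H+] ≈ [HC6H6O6-] = 1.30 × 10^-3 M.
Second step: Ka2 = [H+][C6H6O6^2-]/[HC6H6O6-] ≈ [C6H6O6^2-] (since [H+] ≈ [HC6H6O6-]).
So [C6H6O6^2-] ≈ Ka2.

1.7 × 10^-12 M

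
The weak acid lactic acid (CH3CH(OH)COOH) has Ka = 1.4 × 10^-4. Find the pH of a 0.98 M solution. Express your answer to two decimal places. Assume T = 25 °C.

CH3CH(OH)COOH ⇌ CH3CH(OH)COO- + H+
From the ICE table, Ka = [H+]²/(0.98 − [H+]) = 1.4 × 10^-4.
Neglecting [H+] in the denominator: [H+] = √(1.4 × 10^-4 × 0.98) = 1.17 × 10^-2 M
pH = −log(1.17 × 10^-2) = 1.93

pH = 1.93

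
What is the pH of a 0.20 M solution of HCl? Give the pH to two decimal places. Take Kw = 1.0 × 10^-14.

HCl is a strong acid and dissociates completely, so [H+] = 0.20 M.
pH = -log(0.2) = 0.70

pH = 0.70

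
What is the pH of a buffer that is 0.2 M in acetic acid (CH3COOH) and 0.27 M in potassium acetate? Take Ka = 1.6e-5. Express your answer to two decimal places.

pH = 4.93

pKa = −log(1.6 × 10^-5) = 4.796
Henderson–Hasselbalch: pH = pKa + log([CH3COO-]/[CH3COOH]) = 4.796 + log(0.27/0.2)
pH = 4.796 + (+0.130) = 4.93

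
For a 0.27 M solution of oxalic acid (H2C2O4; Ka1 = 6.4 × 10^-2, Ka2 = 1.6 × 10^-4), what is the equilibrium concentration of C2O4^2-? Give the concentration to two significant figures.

1.6 × 10^-4 M

First ionization gives [H+] ≈ [HC2O4-] = 1.03 × 10^-1 M.
Second step: Ka2 = [H+][C2O4^2-]/[HC2O4-] ≈ [C2O4^2-] (since [H+] ≈ [HC2O4-]).
So [C2O4^2-] ≈ Ka2.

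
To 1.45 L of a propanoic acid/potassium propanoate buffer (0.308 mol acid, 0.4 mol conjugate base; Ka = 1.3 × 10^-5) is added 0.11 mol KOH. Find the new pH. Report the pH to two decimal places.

pH = 5.30

OH- converts CH3CH2COOH to CH3CH2COO-: CH3CH2COOH → 0.198 mol, CH3CH2COO- → 0.51 mol.
pKa = −log(1.3 × 10^-5) = 4.886
pH = pKa + log([A⁻]/[HA]) = 4.886 + log(0.51/0.198) = 4.886 +0.411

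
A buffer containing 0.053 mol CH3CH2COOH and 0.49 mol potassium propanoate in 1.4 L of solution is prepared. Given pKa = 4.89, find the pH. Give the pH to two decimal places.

Using pH = pKa + log([base]/[acid]) with [base]/[acid] = 0.49/0.053:
pH = 4.89 + (+0.966) = 5.86

pH = 5.86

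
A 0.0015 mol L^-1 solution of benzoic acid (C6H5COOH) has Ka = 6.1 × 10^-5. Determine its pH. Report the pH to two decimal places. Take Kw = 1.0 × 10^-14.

pH = 3.56

C6H5COOH ⇌ C6H5COO- + H+
Ka = [H+]²/(0.0015 − [H+]) = 6.1 × 10^-5
Here C₀/Ka ≈ 24.6, so the small-[H+] approximation fails. Use the quadratic:
[H+] = (−Ka + √(Ka² + 4·Ka·C₀))/2 = 2.74 × 10^-4 M
pH = −log(2.74 × 10^-4) = 3.56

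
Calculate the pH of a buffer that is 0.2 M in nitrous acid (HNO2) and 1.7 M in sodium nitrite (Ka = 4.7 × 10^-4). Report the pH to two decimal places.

pH = 4.26

pKa = −log(4.7 × 10^-4) = 3.328
pH = pKa + log([A⁻]/[HA]) = 3.328 + log(1.7/0.2)
pH = 3.328 + (+0.929) = 4.26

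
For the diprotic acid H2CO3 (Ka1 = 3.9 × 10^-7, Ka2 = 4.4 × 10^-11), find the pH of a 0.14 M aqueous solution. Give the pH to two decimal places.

pH = 3.63

Ka1 ≫ Ka2, so treat the first dissociation as the only significant source of H+.
Ka1 = x²/(0.14 − x) = 3.9 × 10^-7
x ≈ √(3.9 × 10^-7 × 0.14) = 2.34 × 10^-4 M
pH = −log(2.34 × 10^-4) = 3.63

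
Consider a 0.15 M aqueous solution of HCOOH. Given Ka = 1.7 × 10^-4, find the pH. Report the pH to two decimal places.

pH = 2.30

HCOOH ⇌ HCOO- + H+
From the ICE table, Ka = x²/(0.15 − x) = 1.7 × 10^-4.
Assume x ≪ 0.15: x ≈ √(1.7 × 10^-4 × 0.15) = 5.05 × 10^-3 M
(x/C₀ = 3.4% < 5%, so the approximation holds.)
pH = −log(5.05 × 10^-3) = 2.30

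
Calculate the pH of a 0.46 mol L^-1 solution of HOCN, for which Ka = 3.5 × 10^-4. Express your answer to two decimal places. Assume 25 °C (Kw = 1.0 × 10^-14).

pH = 1.90

HOCN ⇌ OCN- + H+
Let x = [H+] at equilibrium. Ka = x²/(0.46 − x).
Assume x ≪ 0.46: x ≈ √(3.5 × 10^-4 × 0.46) = 1.27 × 10^-2 M
pH = −log[H+] = −log(1.27 × 10^-2) = 1.90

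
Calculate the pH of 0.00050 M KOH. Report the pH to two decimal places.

KOH is a strong base; [OH-] = 0.0005 M.
pOH = -log(0.0005) = 3.30
pH = 14.00 - 3.30 = 10.70

pH = 10.70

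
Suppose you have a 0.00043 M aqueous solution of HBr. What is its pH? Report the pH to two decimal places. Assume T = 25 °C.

HBr is a strong acid and dissociates completely, so [H+] = 0.00043 M.
pH = -log(0.00043) = 3.37

pH = 3.37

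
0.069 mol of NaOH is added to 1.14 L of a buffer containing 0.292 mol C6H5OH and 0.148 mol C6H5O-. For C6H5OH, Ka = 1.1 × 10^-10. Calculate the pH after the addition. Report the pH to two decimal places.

After neutralization: n(C6H5OH) = 0.223 mol, n(C6H5O-) = 0.217 mol.
pKa = −log(1.1 × 10^-10) = 9.959
Henderson–Hasselbalch with mole ratio 0.217/0.223: pH = 9.959 + (-0.012)

pH = 9.95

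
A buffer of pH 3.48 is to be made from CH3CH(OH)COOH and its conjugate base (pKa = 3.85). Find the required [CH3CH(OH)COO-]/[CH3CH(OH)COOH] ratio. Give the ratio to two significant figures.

pH = pKa + log(r) ⇒ log(r) = 3.48 − 3.85 = -0.37
r = [CH3CH(OH)COO-]/[CH3CH(OH)COOH] = 10^(-0.37) = 0.427

ratio = 0.43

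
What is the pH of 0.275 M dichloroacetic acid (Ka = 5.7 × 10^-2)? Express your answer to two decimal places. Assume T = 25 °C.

Cl2CHCOOH ⇌ Cl2CHCOO- + H+
Ka = [H+]²/(0.275 − [H+]) = 5.7 × 10^-2
Here C₀/Ka ≈ 4.82, so the small-[H+] approximation fails. Use the quadratic:
[H+] = (−Ka + √(Ka² + 4·Ka·C₀))/2 = 9.99 × 10^-2 M
pH = −log[H+] = −log(9.99 × 10^-2) = 1.00

pH = 1.00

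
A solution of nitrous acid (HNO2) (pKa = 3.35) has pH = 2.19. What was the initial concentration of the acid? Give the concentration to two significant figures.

C₀ = 1.0 × 10^-1 M

[H+] = 10^(-2.19) = 6.46 × 10^-3 M = x
Ka = 10^(−3.35) = 4.47 × 10^-4
Ka = x²/(C₀ − x) ⇒ C₀ = x + x²/Ka
C₀ = 6.46 × 10^-3 + (6.46 × 10^-3)²/(4.47 × 10^-4) = 9.98 × 10^-2 M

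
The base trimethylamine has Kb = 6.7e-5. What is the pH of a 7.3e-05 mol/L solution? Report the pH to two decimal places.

pH = 9.64

(CH3)3N + H2O ⇌ (CH3)3NH+ + OH-
From the ICE table, Kb = [OH-]²/(7.3e-05 − [OH-]) = 6.7 × 10^-5.
Here C₀/Kb ≈ 1.09, so the small-[OH-] approximation fails. Use the quadratic:
[OH-] = [−6.7e-05 + √(6.7e-05² + 1.96e-08)]/2 = 4.40 × 10^-5 M
pOH = 4.36, so pH = 14.00 − pOH = 9.64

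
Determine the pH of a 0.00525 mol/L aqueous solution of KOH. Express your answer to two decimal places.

KOH is a strong base; [OH-] = 0.00525 M.
pOH = -log(0.00525) = 2.28
pH = 14.00 - 2.28 = 11.72

pH = 11.72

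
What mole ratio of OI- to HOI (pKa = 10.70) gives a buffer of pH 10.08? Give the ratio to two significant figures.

pH = pKa + log(r) ⇒ log(r) = 10.08 − 10.70 = -0.62
r = [OI-]/[HOI] = 10^(-0.62) = 0.24

ratio = 0.24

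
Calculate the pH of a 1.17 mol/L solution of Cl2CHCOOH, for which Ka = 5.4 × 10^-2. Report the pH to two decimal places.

Cl2CHCOOH ⇌ Cl2CHCOO- + H+
Ka = x²/(1.17 − x) = 5.4 × 10^-2
The 5% rule fails; solving x² + Ka·x − Ka·C₀ = 0 exactly:
x = [−0.054 + √(0.054² + 0.253)]/2 = 2.26 × 10^-1 M
pH = −log[H+] = −log(2.26 × 10^-1) = 0.65

pH = 0.65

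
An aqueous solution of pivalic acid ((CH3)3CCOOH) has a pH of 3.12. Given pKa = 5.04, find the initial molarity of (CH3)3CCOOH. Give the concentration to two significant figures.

[H+] = 10^(-3.12) = 7.59 × 10^-4 M = x
Ka = 10^(−5.04) = 9.12 × 10^-6
Ka = x²/(C₀ − x) ⇒ C₀ = x + x²/Ka
C₀ = 7.59 × 10^-4 + (7.59 × 10^-4)²/(9.12 × 10^-6) = 6.39 × 10^-2 M

C₀ = 6.4 × 10^-2 M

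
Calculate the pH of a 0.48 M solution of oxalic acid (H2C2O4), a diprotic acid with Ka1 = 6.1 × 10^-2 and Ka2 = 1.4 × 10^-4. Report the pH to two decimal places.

pH = 0.84

Ka1 ≫ Ka2, so treat the first dissociation as the only significant source of H+.
Ka1 = x²/(0.48 − x) = 6.1 × 10^-2
Solving the quadratic: x = (−Ka1 + √(Ka1² + 4·Ka1·C₀))/2 = 1.43 × 10^-1 M
pH = −log(1.43 × 10^-1) = 0.84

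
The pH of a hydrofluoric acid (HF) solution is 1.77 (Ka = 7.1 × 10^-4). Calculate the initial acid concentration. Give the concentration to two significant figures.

C₀ = 4.2 × 10^-1 M

[H+] = 10^(-1.77) = 1.70 × 10^-2 M = x
Ka = x²/(C₀ − x) ⇒ C₀ = x + x²/Ka
C₀ = 1.70 × 10^-2 + (1.70 × 10^-2)²/(7.1 × 10^-4) = 4.24 × 10^-1 M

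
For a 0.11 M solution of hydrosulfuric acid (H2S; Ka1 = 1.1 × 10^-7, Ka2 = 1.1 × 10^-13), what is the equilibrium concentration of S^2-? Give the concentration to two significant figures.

1.1 × 10^-13 M

First ionization gives [H+] ≈ [HS-] = 1.10 × 10^-4 M.
Second step: Ka2 = [H+][S^2-]/[HS-] ≈ [S^2-] (since [H+] ≈ [HS-]).
So [S^2-] ≈ Ka2.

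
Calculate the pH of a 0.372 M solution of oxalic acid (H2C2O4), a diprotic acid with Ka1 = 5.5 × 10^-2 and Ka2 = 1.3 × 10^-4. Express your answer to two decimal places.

pH = 0.93

Ka1 ≫ Ka2, so treat the first dissociation as the only significant source of H+.
Ka1 = x²/(0.372 − x) = 5.5 × 10^-2
Solving the quadratic: x = (−Ka1 + √(Ka1² + 4·Ka1·C₀))/2 = 1.18 × 10^-1 M
pH = −log(1.18 × 10^-1) = 0.93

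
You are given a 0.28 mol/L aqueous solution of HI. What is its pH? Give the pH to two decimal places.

HI is a strong acid and dissociates completely, so [H+] = 0.28 M.
pH = -log(0.28) = 0.55

pH = 0.55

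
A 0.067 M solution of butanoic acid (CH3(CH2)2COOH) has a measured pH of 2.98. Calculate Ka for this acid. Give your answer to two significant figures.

Ka = 1.7 × 10^-5

[H+] = 10^(-2.98) = 1.05 × 10^-3 M
At equilibrium [HA] = 0.067 − 1.05 × 10^-3 = 6.60 × 10^-2 M
Ka = [H+][A-]/[HA] = (1.05 × 10^-3)² / 6.60 × 10^-2 = 1.7 × 10^-5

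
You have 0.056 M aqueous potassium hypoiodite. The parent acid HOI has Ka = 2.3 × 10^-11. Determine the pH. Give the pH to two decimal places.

pH = 11.67

OI- is the conjugate base of the weak acid HOI.
Kb = Kw/Ka = 1.0×10^-14 / 2.3 × 10^-11 = 4.35 × 10^-4
From the ICE table, Kb = [OH-]²/(0.056 − [OH-]) = 4.35 × 10^-4.
[OH-] is not negligible relative to C₀; solve [OH-]² + 0.000435·[OH-] − 2.44e-05 = 0.
[OH-] = (−Kb + √(Kb² + 4·Kb·C₀))/2 = 4.72 × 10^-3 M
pOH = 2.33, so pH = 14.00 − pOH = 11.67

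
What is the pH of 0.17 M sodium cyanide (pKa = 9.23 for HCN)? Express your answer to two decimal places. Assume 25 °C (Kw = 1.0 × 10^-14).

CN- is the conjugate base of the weak acid HCN.
Ka = 10^(−9.23) = 5.89 × 10^-10
Kb = Kw/Ka = 1.0×10^-14 / 5.89 × 10^-10 = 1.70 × 10^-5
From the ICE table, Kb = [OH-]²/(0.17 − [OH-]) = 1.70 × 10^-5.
Assume [OH-] ≪ 0.17: [OH-] ≈ √(1.70 × 10^-5 × 0.17) = 1.70 × 10^-3 M
([OH-]/C₀ = 1% < 5%, so the approximation holds.)
pOH = −log(1.70 × 10^-3) = 2.77; pH = 14.00 − 2.77 = 11.23

pH = 11.23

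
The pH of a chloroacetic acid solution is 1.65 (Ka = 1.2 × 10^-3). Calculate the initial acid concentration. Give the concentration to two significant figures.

[H+] = 10^(-1.65) = 2.24 × 10^-2 M = x
Ka = x²/(C₀ − x) ⇒ C₀ = x + x²/Ka
C₀ = 2.24 × 10^-2 + (2.24 × 10^-2)²/(1.2 × 10^-3) = 4.41 × 10^-1 M

C₀ = 4.4 × 10^-1 M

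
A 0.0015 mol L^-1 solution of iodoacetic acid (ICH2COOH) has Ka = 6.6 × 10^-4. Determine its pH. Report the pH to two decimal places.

pH = 3.14

ICH2COOH ⇌ ICH2COO- + H+
From the ICE table, Ka = [H+]²/(0.0015 − [H+]) = 6.6 × 10^-4.
[H+] is not negligible relative to C₀; solve [H+]² + 0.00066·[H+] − 9.9e-07 = 0.
[H+] = (−Ka + √(Ka² + 4·Ka·C₀))/2 = 7.18 × 10^-4 M
pH = −log(7.18 × 10^-4) = 3.14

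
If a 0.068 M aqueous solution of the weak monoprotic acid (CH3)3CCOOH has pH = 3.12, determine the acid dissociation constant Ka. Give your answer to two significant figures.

[H+] = 10^(-3.12) = 7.59 × 10^-4 M
At equilibrium [HA] = 0.068 − 7.59 × 10^-4 = 6.72 × 10^-2 M
Ka = [H+][A-]/[HA] = (7.59 × 10^-4)² / 6.72 × 10^-2 = 8.6 × 10^-6

Ka = 8.6 × 10^-6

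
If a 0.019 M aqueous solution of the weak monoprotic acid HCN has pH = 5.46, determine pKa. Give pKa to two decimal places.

[H+] = 10^(-5.46) = 3.47 × 10^-6 M
At equilibrium [HA] = 0.019 − 3.47 × 10^-6 = 1.90 × 10^-2 M
Ka = [H+][A-]/[HA] = (3.47 × 10^-6)² / 1.90 × 10^-2 = 6.34 × 10^-10
pKa = -log(6.34 × 10^-10) = 9.20

pKa = 9.20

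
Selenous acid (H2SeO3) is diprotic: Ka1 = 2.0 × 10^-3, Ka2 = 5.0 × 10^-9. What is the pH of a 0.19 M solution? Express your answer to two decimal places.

Since Ka1 ≫ Ka2, the first ionization dominates [H+].
Ka1 = x²/(0.19 − x) = 2.0 × 10^-3
Solving the quadratic: x = (−Ka1 + √(Ka1² + 4·Ka1·C₀))/2 = 1.85 × 10^-2 M
pH = −log(1.85 × 10^-2) = 1.73

pH = 1.73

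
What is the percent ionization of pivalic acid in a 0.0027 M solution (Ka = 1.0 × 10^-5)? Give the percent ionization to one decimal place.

(CH3)3CCOOH ⇌ (CH3)3CCOO- + H+; let x = [H+] at equilibrium.
Solve x² + 1e-05x − 2.7e-08 = 0 → x = 1.59 × 10^-4 M
Fraction ionized = 1.59 × 10^-4 / 0.0027 = 0.0589 → 5.9%

5.9%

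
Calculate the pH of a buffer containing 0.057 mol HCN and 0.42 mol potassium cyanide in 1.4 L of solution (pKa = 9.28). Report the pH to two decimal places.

pH = 10.15

Using pH = pKa + log([base]/[acid]) with [base]/[acid] = 0.42/0.057:
pH = 9.28 + (+0.867) = 10.15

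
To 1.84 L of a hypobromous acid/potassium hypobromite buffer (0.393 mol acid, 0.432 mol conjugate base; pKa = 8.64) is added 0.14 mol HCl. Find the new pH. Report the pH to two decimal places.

Added H+ converts OBr- to HOBr: HOBr → 0.533 mol, OBr- → 0.292 mol.
Henderson–Hasselbalch with mole ratio 0.292/0.533: pH = 8.64 + (-0.261)

pH = 8.38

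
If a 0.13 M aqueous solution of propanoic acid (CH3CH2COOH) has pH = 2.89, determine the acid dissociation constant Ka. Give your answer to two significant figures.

[H+] = 10^(-2.89) = 1.29 × 10^-3 M
At equilibrium [HA] = 0.13 − 1.29 × 10^-3 = 1.29 × 10^-1 M
Ka = [H+][A-]/[HA] = (1.29 × 10^-3)² / 1.29 × 10^-1 = 1.3 × 10^-5

Ka = 1.3 × 10^-5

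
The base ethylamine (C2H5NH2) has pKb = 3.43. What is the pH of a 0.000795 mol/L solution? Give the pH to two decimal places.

pH = 10.59

C2H5NH2 + H2O ⇌ C2H5NH3+ + OH-
Kb = 10^(−3.43) = 3.72 × 10^-4
From the ICE table, Kb = [OH-]²/(0.000795 − [OH-]) = 3.72 × 10^-4.
The 5% rule fails; solving [OH-]² + Kb·[OH-] − Kb·C₀ = 0 exactly:
[OH-] = [−0.000372 + √(0.000372² + 1.18e-06)]/2 = 3.89 × 10^-4 M
pOH = 3.41, so pH = 14.00 − pOH = 10.59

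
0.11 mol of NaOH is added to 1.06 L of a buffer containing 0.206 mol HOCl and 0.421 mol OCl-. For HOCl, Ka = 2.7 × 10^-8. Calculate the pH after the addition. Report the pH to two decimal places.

OH- converts HOCl to OCl-: HOCl → 0.096 mol, OCl- → 0.531 mol.
pKa = −log(2.7 × 10^-8) = 7.569
pH = pKa + log(n_OCl-/n_HOCl) = 7.569 + log(0.531/0.096) = 7.569 + (+0.743)

pH = 8.31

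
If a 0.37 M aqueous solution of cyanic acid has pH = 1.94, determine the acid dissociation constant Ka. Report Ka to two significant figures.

Ka = 3.7 × 10^-4

[H+] = 10^(-1.94) = 1.15 × 10^-2 M
At equilibrium [HA] = 0.37 − 1.15 × 10^-2 = 3.58 × 10^-1 M
Ka = [H+][A-]/[HA] = (1.15 × 10^-2)² / 3.58 × 10^-1 = 3.7 × 10^-4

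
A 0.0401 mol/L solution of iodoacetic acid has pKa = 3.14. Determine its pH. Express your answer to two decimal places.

pH = 2.30

ICH2COOH ⇌ ICH2COO- + H+
Ka = 10^(−3.14) = 7.24 × 10^-4
From the ICE table, Ka = [H+]²/(0.0401 − [H+]) = 7.24 × 10^-4.
Here C₀/Ka ≈ 55.4, so the small-[H+] approximation fails. Use the quadratic:
[H+] = (−Ka + √(Ka² + 4·Ka·C₀))/2 = 5.04 × 10^-3 M
pH = −log[H+] = −log(5.04 × 10^-3) = 2.30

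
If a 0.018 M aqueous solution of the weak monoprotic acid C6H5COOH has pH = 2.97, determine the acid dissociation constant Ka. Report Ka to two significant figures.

Ka = 6.8 × 10^-5

[H+] = 10^(-2.97) = 1.07 × 10^-3 M
At equilibrium [HA] = 0.018 − 1.07 × 10^-3 = 1.69 × 10^-2 M
Ka = [H+][A-]/[HA] = (1.07 × 10^-3)² / 1.69 × 10^-2 = 6.8 × 10^-5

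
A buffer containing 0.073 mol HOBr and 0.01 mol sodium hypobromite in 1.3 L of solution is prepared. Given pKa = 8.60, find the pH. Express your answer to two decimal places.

pH = pKa + log([A⁻]/[HA]) = 8.60 + log(0.01/0.073)
pH = 8.60 + (-0.863) = 7.74

pH = 7.74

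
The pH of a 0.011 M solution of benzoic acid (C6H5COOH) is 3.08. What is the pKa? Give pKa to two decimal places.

pKa = 4.17

[H+] = 10^(-3.08) = 8.32 × 10^-4 M
At equilibrium [HA] = 0.011 − 8.32 × 10^-4 = 1.02 × 10^-2 M
Ka = [H+][A-]/[HA] = (8.32 × 10^-4)² / 1.02 × 10^-2 = 6.79 × 10^-5
pKa = -log(6.79 × 10^-5) = 4.17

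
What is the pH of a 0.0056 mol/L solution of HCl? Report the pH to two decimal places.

HCl is a strong acid and dissociates completely, so [H+] = 0.0056 M.
pH = -log(0.0056) = 2.25

pH = 2.25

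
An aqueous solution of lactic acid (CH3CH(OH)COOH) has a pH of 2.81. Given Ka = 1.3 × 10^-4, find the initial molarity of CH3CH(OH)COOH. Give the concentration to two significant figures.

[H+] = 10^(-2.81) = 1.55 × 10^-3 M = x
Ka = x²/(C₀ − x) ⇒ C₀ = x + x²/Ka
C₀ = 1.55 × 10^-3 + (1.55 × 10^-3)²/(1.3 × 10^-4) = 2.00 × 10^-2 M

C₀ = 2.0 × 10^-2 M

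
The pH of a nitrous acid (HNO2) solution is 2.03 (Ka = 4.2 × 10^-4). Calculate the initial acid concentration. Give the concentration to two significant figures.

C₀ = 2.2 × 10^-1 M

[H+] = 10^(-2.03) = 9.33 × 10^-3 M = x
Ka = x²/(C₀ − x) ⇒ C₀ = x + x²/Ka
C₀ = 9.33 × 10^-3 + (9.33 × 10^-3)²/(4.2 × 10^-4) = 2.17 × 10^-1 M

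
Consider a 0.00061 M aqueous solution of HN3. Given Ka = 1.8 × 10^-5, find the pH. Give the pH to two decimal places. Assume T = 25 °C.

HN3 ⇌ N3- + H+
From the ICE table, Ka = [H+]²/(0.00061 − [H+]) = 1.8 × 10^-5.
The 5% rule fails; solving [H+]² + Ka·[H+] − Ka·C₀ = 0 exactly:
[H+] = [−1.8e-05 + √(1.8e-05² + 4.39e-08)]/2 = 9.62 × 10^-5 M
pH = −log[H+] = −log(9.62 × 10^-5) = 4.02

pH = 4.02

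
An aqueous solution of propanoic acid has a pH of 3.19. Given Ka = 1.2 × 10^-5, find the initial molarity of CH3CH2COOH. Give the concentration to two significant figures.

C₀ = 3.5 × 10^-2 M

[H+] = 10^(-3.19) = 6.46 × 10^-4 M = x
Ka = x²/(C₀ − x) ⇒ C₀ = x + x²/Ka
C₀ = 6.46 × 10^-4 + (6.46 × 10^-4)²/(1.2 × 10^-5) = 3.54 × 10^-2 M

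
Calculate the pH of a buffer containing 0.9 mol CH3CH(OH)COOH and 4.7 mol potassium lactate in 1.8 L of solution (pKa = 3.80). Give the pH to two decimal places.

Henderson–Hasselbalch: pH = pKa + log([CH3CH(OH)COO-]/[CH3CH(OH)COOH]) = 3.80 + log(4.7/0.9)
pH = 3.80 + (+0.718) = 4.52

pH = 4.52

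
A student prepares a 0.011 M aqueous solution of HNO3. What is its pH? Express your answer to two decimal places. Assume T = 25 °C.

pH = 1.96

HNO3 is a strong acid and dissociates completely, so [H+] = 0.011 M.
pH = -log(0.011) = 1.96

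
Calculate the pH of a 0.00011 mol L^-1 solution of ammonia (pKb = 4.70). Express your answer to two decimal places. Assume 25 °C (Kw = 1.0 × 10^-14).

pH = 9.58

NH3 + H2O ⇌ NH4+ + OH-
Kb = 10^(−4.70) = 2.00 × 10^-5
From the ICE table, Kb = [OH-]²/(0.00011 − [OH-]) = 2.00 × 10^-5.
Here C₀/Kb ≈ 5.5, so the small-[OH-] approximation fails. Use the quadratic:
[OH-] = [−2e-05 + √(2e-05² + 8.8e-09)]/2 = 3.80 × 10^-5 M
pOH = 4.42, so pH = 14.00 − pOH = 9.58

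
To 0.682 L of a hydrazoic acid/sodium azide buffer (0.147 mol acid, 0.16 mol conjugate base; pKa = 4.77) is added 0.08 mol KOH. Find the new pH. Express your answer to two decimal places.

pH = 5.32

After neutralization: n(HN3) = 0.067 mol, n(N3-) = 0.24 mol.
Henderson–Hasselbalch with mole ratio 0.24/0.067: pH = 4.77 + (+0.554)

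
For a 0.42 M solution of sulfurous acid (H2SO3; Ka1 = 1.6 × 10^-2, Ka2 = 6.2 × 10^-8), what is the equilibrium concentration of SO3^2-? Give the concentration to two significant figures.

First ionization gives [H+] ≈ [HSO3-] = 7.44 × 10^-2 M.
Second step: Ka2 = [H+][SO3^2-]/[HSO3-] ≈ [SO3^2-] (since [H+] ≈ [HSO3-]).
So [SO3^2-] ≈ Ka2.

6.2 × 10^-8 M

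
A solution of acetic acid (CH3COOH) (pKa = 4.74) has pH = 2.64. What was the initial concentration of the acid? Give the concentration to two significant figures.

[H+] = 10^(-2.64) = 2.29 × 10^-3 M = x
Ka = 10^(−4.74) = 1.82 × 10^-5
Ka = x²/(C₀ − x) ⇒ C₀ = x + x²/Ka
C₀ = 2.29 × 10^-3 + (2.29 × 10^-3)²/(1.82 × 10^-5) = 2.90 × 10^-1 M

C₀ = 2.9 × 10^-1 M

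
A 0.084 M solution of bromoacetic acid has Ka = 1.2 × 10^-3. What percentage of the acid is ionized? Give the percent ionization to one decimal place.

11.3%

BrCH2COOH ⇌ BrCH2COO- + H+; let x = [H+] at equilibrium.
Solve x² + 0.0012x − 0.000101 = 0 → x = 9.46 × 10^-3 M
Fraction ionized = 9.46 × 10^-3 / 0.084 = 0.1126 → 11.3%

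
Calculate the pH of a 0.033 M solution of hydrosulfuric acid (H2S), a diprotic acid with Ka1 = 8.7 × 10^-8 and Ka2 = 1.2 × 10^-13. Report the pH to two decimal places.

Ka1 ≫ Ka2, so treat the first dissociation as the only significant source of H+.
Ka1 = x²/(0.033 − x) = 8.7 × 10^-8
x ≈ √(8.7 × 10^-8 × 0.033) = 5.36 × 10^-5 M
pH = −log(5.36 × 10^-5) = 4.27

pH = 4.27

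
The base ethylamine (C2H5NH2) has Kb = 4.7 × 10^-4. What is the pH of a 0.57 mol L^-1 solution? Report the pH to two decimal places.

pH = 12.21

C2H5NH2 + H2O ⇌ C2H5NH3+ + OH-
Kb = [OH-]²/(0.57 − [OH-]) = 4.7 × 10^-4
Since Kb ≪ C₀, [OH-] ≈ √(Kb·C₀) = 1.64 × 10^-2 M.
Check: 2.9% ionized — well under 5%, approximation valid.
pOH = 1.79, so pH = 14.00 − pOH = 12.21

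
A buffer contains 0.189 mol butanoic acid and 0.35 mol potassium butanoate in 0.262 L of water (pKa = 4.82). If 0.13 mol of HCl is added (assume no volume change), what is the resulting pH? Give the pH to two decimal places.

pH = 4.66

After neutralization: n(CH3(CH2)2COOH) = 0.319 mol, n(CH3(CH2)2COO-) = 0.22 mol.
Henderson–Hasselbalch with mole ratio 0.22/0.319: pH = 4.82 + (-0.161)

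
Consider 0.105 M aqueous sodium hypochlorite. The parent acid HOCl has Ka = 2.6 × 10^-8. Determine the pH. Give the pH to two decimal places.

pH = 10.30

OCl- is the conjugate base of the weak acid HOCl.
Kb = Kw/Ka = 1.0×10^-14 / 2.6 × 10^-8 = 3.85 × 10^-7
Kb = [OH-]²/(0.105 − [OH-]) = 3.85 × 10^-7
Assume [OH-] ≪ 0.105: [OH-] ≈ √(3.85 × 10^-7 × 0.105) = 2.01 × 10^-4 M
Check: 0.19% ionized — well under 5%, approximation valid.
pOH = −log(2.01 × 10^-4) = 3.70; pH = 14.00 − 3.70 = 10.30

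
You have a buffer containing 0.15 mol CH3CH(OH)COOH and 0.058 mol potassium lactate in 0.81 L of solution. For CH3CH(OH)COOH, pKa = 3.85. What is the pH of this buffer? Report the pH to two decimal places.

pH = 3.44

Henderson–Hasselbalch: pH = pKa + log([CH3CH(OH)COO-]/[CH3CH(OH)COOH]) = 3.85 + log(0.058/0.15)
pH = 3.85 + (-0.413) = 3.44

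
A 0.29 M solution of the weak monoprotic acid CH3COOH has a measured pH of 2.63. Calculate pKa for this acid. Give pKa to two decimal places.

[H+] = 10^(-2.63) = 2.34 × 10^-3 M
At equilibrium [HA] = 0.29 − 2.34 × 10^-3 = 2.88 × 10^-1 M
Ka = [H+][A-]/[HA] = (2.34 × 10^-3)² / 2.88 × 10^-1 = 1.90 × 10^-5
pKa = -log(1.90 × 10^-5) = 4.72

pKa = 4.72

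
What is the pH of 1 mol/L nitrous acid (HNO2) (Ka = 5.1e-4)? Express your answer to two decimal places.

pH = 1.65

HNO2 ⇌ NO2- + H+
From the ICE table, Ka = [H+]²/(1 − [H+]) = 5.1 × 10^-4.
Neglecting [H+] in the denominator: [H+] = √(5.1 × 10^-4 × 1) = 2.26 × 10^-2 M
pH = −log(2.26 × 10^-2) = 1.65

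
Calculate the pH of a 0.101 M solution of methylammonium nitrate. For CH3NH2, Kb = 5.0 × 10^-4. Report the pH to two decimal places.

pH = 5.85

CH3NH3+ is the conjugate acid of the weak base CH3NH2.
Ka = Kw/Kb = 1.0×10^-14 / 5.0 × 10^-4 = 2.00 × 10^-11
Ka = [H+]²/(0.101 − [H+]) = 2.00 × 10^-11
Neglecting [H+] in the denominator: [H+] = √(2.00 × 10^-11 × 0.101) = 1.42 × 10^-6 M
pH = −log[H+] = −log(1.42 × 10^-6) = 5.85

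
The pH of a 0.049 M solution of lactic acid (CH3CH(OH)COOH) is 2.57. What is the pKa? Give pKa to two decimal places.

[H+] = 10^(-2.57) = 2.69 × 10^-3 M
At equilibrium [HA] = 0.049 − 2.69 × 10^-3 = 4.63 × 10^-2 M
Ka = [H+][A-]/[HA] = (2.69 × 10^-3)² / 4.63 × 10^-2 = 1.56 × 10^-4
pKa = -log(1.56 × 10^-4) = 3.81

pKa = 3.81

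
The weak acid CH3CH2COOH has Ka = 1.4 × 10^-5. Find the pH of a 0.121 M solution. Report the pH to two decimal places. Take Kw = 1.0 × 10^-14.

pH = 2.89

CH3CH2COOH ⇌ CH3CH2COO- + H+
Ka = [H+]²/(0.121 − [H+]) = 1.4 × 10^-5
Assume [H+] ≪ 0.121: [H+] ≈ √(1.4 × 10^-5 × 0.121) = 1.30 × 10^-3 M
([H+]/C₀ = 1.1% < 5%, so the approximation holds.)
pH = −log[H+] = −log(1.30 × 10^-3) = 2.89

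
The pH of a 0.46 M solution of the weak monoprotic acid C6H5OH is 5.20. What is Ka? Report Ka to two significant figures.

[H+] = 10^(-5.20) = 6.31 × 10^-6 M
At equilibrium [HA] = 0.46 − 6.31 × 10^-6 = 4.60 × 10^-1 M
Ka = [H+][A-]/[HA] = (6.31 × 10^-6)² / 4.60 × 10^-1 = 8.7 × 10^-11

Ka = 8.7 × 10^-11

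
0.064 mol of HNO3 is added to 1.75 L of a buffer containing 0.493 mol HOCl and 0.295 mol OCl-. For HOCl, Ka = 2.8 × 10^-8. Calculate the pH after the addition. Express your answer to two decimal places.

pH = 7.17

Added H+ converts OCl- to HOCl: HOCl → 0.557 mol, OCl- → 0.231 mol.
pKa = −log(2.8 × 10^-8) = 7.553
Henderson–Hasselbalch with mole ratio 0.231/0.557: pH = 7.553 + (-0.382)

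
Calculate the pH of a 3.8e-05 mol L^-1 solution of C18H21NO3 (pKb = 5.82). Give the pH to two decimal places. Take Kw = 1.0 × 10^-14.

C18H21NO3 + H2O ⇌ C18H22NO3+ + OH-
Kb = 10^(−5.82) = 1.51 × 10^-6
Let x = [OH-] at equilibrium. Kb = x²/(3.8e-05 − x).
x is not negligible relative to C₀; solve x² + 1.51e-06·x − 5.74e-11 = 0.
x = [−1.51e-06 + √(1.51e-06² + 2.3e-10)]/2 = 6.86 × 10^-6 M
pOH = 5.16, so pH = 14.00 − pOH = 8.84

pH = 8.84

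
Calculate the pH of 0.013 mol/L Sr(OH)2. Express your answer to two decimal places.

pH = 12.41

Sr(OH)2 is a strong base (each formula unit releases 2 OH-); [OH-] = 0.026 M.
pOH = -log(0.026) = 1.59
pH = 14.00 - 1.59 = 12.41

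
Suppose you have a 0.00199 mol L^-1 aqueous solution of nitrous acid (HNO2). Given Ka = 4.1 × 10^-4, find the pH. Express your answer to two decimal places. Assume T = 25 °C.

HNO2 ⇌ NO2- + H+
From the ICE table, Ka = [H+]²/(0.00199 − [H+]) = 4.1 × 10^-4.
[H+] is not negligible relative to C₀; solve [H+]² + 0.00041·[H+] − 8.16e-07 = 0.
[H+] = (−Ka + √(Ka² + 4·Ka·C₀))/2 = 7.21 × 10^-4 M
pH = −log[H+] = −log(7.21 × 10^-4) = 3.14

pH = 3.14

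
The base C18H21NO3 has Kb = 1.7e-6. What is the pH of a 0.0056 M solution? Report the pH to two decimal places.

C18H21NO3 + H2O ⇌ C18H22NO3+ + OH-
Kb = x²/(0.0056 − x) = 1.7 × 10^-6
Since Kb ≪ C₀, x ≈ √(Kb·C₀) = 9.76 × 10^-5 M.
pOH = −log(9.76 × 10^-5) = 4.01; pH = 14.00 − 4.01 = 9.99

pH = 9.99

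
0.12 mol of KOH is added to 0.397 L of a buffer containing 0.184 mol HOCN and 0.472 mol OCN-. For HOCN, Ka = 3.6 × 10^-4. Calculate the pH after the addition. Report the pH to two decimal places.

OH- converts HOCN to OCN-: HOCN → 0.064 mol, OCN- → 0.592 mol.
pKa = −log(3.6 × 10^-4) = 3.444
pH = pKa + log(n_OCN-/n_HOCN) = 3.444 + log(0.592/0.064) = 3.444 + (+0.966)

pH = 4.41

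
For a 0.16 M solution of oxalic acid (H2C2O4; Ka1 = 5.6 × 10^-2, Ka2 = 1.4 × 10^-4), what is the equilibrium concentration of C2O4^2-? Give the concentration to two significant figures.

First ionization gives [H+] ≈ [HC2O4-] = 7.07 × 10^-2 M.
Second step: Ka2 = [H+][C2O4^2-]/[HC2O4-] ≈ [C2O4^2-] (since [H+] ≈ [HC2O4-]).
So [C2O4^2-] ≈ Ka2.

1.4 × 10^-4 M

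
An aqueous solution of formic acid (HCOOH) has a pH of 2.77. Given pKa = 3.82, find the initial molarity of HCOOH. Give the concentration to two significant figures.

C₀ = 2.1 × 10^-2 M

[H+] = 10^(-2.77) = 1.70 × 10^-3 M = x
Ka = 10^(−3.82) = 1.51 × 10^-4
Ka = x²/(C₀ − x) ⇒ C₀ = x + x²/Ka
C₀ = 1.70 × 10^-3 + (1.70 × 10^-3)²/(1.51 × 10^-4) = 2.08 × 10^-2 M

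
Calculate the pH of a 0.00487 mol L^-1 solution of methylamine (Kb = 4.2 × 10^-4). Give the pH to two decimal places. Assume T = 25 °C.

pH = 11.09

CH3NH2 + H2O ⇌ CH3NH3+ + OH-
Let x = [OH-] at equilibrium. Kb = x²/(0.00487 − x).
x is not negligible relative to C₀; solve x² + 0.00042·x − 2.05e-06 = 0.
x = (−Kb + √(Kb² + 4·Kb·C₀))/2 = 1.24 × 10^-3 M
pOH = 2.91, so pH = 14.00 − pOH = 11.09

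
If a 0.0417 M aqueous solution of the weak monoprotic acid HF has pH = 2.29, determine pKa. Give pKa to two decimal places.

pKa = 3.14

[H+] = 10^(-2.29) = 5.13 × 10^-3 M
At equilibrium [HA] = 0.0417 − 5.13 × 10^-3 = 3.66 × 10^-2 M
Ka = [H+][A-]/[HA] = (5.13 × 10^-3)² / 3.66 × 10^-2 = 7.19 × 10^-4
pKa = -log(7.19 × 10^-4) = 3.14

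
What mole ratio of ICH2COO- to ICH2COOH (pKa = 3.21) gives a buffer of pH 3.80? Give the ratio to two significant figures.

pH = pKa + log(r) ⇒ log(r) = 3.80 − 3.21 = +0.59
r = [ICH2COO-]/[ICH2COOH] = 10^(+0.59) = 3.89

ratio = 3.9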